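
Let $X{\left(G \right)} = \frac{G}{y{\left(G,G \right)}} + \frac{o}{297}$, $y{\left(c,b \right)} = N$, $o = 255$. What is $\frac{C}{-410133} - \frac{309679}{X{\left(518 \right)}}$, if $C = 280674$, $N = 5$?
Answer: $- \frac{20961417859161}{7068915677} \approx -2965.3$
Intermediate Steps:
$y{\left(c,b \right)} = 5$
$X{\left(G \right)} = \frac{85}{99} + \frac{G}{5}$ ($X{\left(G \right)} = \frac{G}{5} + \frac{255}{297} = G \frac{1}{5} + 255 \cdot \frac{1}{297} = \frac{G}{5} + \frac{85}{99} = \frac{85}{99} + \frac{G}{5}$)
$\frac{C}{-410133} - \frac{309679}{X{\left(518 \right)}} = \frac{280674}{-410133} - \frac{309679}{\frac{85}{99} + \frac{1}{5} \cdot 518} = 280674 \left(- \frac{1}{410133}\right) - \frac{309679}{\frac{85}{99} + \frac{518}{5}} = - \frac{93558}{136711} - \frac{309679}{\frac{51707}{495}} = - \frac{93558}{136711} - \frac{153291105}{51707} = - \frac{20961417859161}{7068915677}$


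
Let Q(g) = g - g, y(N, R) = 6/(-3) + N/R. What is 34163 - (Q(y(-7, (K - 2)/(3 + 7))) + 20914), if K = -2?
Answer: 13249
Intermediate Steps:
y(N, R) = -2 + N/R (y(N, R) = 6*(-⅓) + N/R = -2 + N/R)
Q(g) = 0
34163 - (Q(y(-7, (K - 2)/(3 + 7))) + 20914) = 34163 - (0 + 20914) = 34163 - 1*20914 = 34163 - 20914 = 13249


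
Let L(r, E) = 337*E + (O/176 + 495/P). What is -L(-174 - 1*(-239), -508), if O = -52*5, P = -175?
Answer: 263648471/1540 ≈ 1.7120e+5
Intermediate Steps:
O = -260
L(r, E) = -6631/1540 + 337*E (L(r, E) = 337*E + (-260/176 + 495/(-175)) = 337*E + (-260*1/176 + 495*(-1/175)) = 337*E + (-65/44 - 99/35) = 337*E - 6631/1540 = -6631/1540 + 337*E)
-L(-174 - 1*(-239), -508) = -(-6631/1540 + 337*(-508)) = -(-6631/1540 - 171196) = -1*(-263648471/1540) = 263648471/1540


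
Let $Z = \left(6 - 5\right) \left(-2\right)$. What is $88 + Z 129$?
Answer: $-170$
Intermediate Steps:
$Z = -2$ ($Z = 1 \left(-2\right) = -2$)
$88 + Z 129 = 88 - 258 = -170$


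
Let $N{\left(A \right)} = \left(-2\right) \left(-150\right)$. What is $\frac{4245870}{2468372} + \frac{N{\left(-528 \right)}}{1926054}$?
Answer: $\frac{681542950715}{396184813674} \approx 1.7203$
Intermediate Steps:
$N{\left(A \right)} = 300$
$\frac{4245870}{2468372} + \frac{N{\left(-528 \right)}}{1926054} = \frac{4245870}{2468372} + \frac{300}{1926054} = 4245870 \cdot \frac{1}{2468372} + 300 \cdot \frac{1}{1926054} = \frac{2122935}{1234186} + \frac{50}{321009} = \frac{681542950715}{396184813674}$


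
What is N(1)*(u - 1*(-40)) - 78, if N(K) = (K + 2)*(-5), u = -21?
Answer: -363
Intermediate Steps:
N(K) = -10 - 5*K (N(K) = (2 + K)*(-5) = -10 - 5*K)
N(1)*(u - 1*(-40)) - 78 = (-10 - 5*1)*(-21 - 1*(-40)) - 78 = (-10 - 5)*(-21 + 40) - 78 = -15*19 - 78 = -285 - 78 = -363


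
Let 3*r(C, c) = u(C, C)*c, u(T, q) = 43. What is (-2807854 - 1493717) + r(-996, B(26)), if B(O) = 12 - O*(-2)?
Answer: -12901961/3 ≈ -4.3007e+6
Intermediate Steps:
B(O) = 12 + 2*O (B(O) = 12 - (-2)*O = 12 + 2*O)
r(C, c) = 43*c/3 (r(C, c) = (43*c)/3 = 43*c/3)
(-2807854 - 1493717) + r(-996, B(26)) = (-2807854 - 1493717) + 43*(12 + 2*26)/3 = -4301571 + 43*(12 + 52)/3 = -4301571 + (43/3)*64 = -4301571 + 2752/3 = -12901961/3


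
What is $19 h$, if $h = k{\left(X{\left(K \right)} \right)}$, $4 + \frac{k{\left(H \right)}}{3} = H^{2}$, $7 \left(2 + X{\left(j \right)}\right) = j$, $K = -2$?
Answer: $\frac{3420}{49} \approx 69.796$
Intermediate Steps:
$X{\left(j \right)} = -2 + \frac{j}{7}$
$k{\left(H \right)} = -12 + 3 H^{2}$
$h = \frac{180}{49}$ ($h = -12 + 3 \left(-2 + \frac{1}{7} \left(-2\right)\right)^{2} = -12 + 3 \left(-2 - \frac{2}{7}\right)^{2} = -12 + 3 \left(- \frac{16}{7}\right)^{2} = -12 + 3 \cdot \frac{256}{49} = -12 + \frac{768}{49} = \frac{180}{49} \approx 3.6735$)
$19 h = 19 \cdot \frac{180}{49} = \frac{3420}{49}$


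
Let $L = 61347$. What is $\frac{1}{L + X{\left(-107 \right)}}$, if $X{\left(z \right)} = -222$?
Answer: $\frac{1}{61125} \approx 1.636 \cdot 10^{-5}$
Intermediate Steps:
$\frac{1}{L + X{\left(-107 \right)}} = \frac{1}{61347 - 222} = \frac{1}{61125}$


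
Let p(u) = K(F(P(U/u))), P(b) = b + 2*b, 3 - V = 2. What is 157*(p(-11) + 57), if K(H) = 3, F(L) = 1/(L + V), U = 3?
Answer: 9420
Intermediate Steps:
V = 1 (V = 3 - 1*2 = 3 - 2 = 1)
P(b) = 3*b
F(L) = 1/(1 + L) (F(L) = 1/(L + 1) = 1/(1 + L))
p(u) = 3
157*(p(-11) + 57) = 157*(3 + 57) = 157*60 = 9420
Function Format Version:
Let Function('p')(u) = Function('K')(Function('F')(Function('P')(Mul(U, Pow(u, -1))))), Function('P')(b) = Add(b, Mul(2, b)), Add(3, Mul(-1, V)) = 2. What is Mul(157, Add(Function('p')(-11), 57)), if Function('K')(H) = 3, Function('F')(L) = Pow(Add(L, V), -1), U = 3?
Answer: 9420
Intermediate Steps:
V = 1 (V = Add(3, Mul(-1, 2)) = Add(3, -2) = 1)
Function('P')(b) = Mul(3, b)
Function('F')(L) = Pow(Add(1, L), -1) (Function('F')(L) = Pow(Add(L, 1), -1) = Pow(Add(1, L), -1))
Function('p')(u) = 3
Mul(157, Add(Function('p')(-11), 57)) = Mul(157, Add(3, 57)) = Mul(157, 60) = 9420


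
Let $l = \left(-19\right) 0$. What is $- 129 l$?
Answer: $0$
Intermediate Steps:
$l = 0$
$- 129 l = \left(-129\right) 0 = 0$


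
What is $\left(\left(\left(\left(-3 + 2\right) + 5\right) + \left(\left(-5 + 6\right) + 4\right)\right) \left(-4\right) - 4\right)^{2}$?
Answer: $1600$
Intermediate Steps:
$\left(\left(\left(\left(-3 + 2\right) + 5\right) + \left(\left(-5 + 6\right) + 4\right)\right) \left(-4\right) - 4\right)^{2} = \left(\left(\left(-1 + 5\right) + \left(1 + 4\right)\right) \left(-4\right) - 4\right)^{2} = \left(\left(4 + 5\right) \left(-4\right) - 4\right)^{2} = \left(9 \left(-4\right) - 4\right)^{2} = \left(-36 - 4\right)^{2} = \left(-40\right)^{2} = 1600$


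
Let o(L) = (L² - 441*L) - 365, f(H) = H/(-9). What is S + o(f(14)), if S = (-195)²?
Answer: 3106222/81 ≈ 38348.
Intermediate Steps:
f(H) = -H/9 (f(H) = H*(-⅑) = -H/9)
o(L) = -365 + L² - 441*L
S = 38025
S + o(f(14)) = 38025 + (-365 + (-⅑*14)² - (-49)*14) = 38025 + (-365 + (-14/9)² - 441*(-14/9)) = 38025 + (-365 + 196/81 + 686) = 38025 + 26197/81 = 3106222/81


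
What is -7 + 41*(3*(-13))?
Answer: -1606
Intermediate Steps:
-7 + 41*(3*(-13)) = -7 + 41*(-39) = -7 - 1599 = -1606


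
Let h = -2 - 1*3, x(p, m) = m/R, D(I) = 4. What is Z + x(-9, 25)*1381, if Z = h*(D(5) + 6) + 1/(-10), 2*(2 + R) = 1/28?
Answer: -19389611/1110 ≈ -17468.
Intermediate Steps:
R = -111/56 (R = -2 + (1/2)/28 = -2 + (1/2)*(1/28) = -2 + 1/56 = -111/56 ≈ -1.9821)
x(p, m) = -56*m/111 (x(p, m) = m/(-111/56) = m*(-56/111) = -56*m/111)
h = -5 (h = -2 - 3 = -5)
Z = -501/10 (Z = -5*(4 + 6) + 1/(-10) = -5*10 - 1/10 = -50 - 1/10 = -501/10 ≈ -50.100)
Z + x(-9, 25)*1381 = -501/10 - 56/111*25*1381 = -501/10 - 1400/111*1381 = -501/10 - 1933400/111 = -19389611/1110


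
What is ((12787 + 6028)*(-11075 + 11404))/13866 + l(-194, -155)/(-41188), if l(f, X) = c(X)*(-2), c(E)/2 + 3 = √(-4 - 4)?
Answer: 63739778497/142778202 + 2*I*√2/10297 ≈ 446.43 + 0.00027468*I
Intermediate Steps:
c(E) = -6 + 4*I*√2 (c(E) = -6 + 2*√(-4 - 4) = -6 + 2*√(-8) = -6 + 2*(2*I*√2) = -6 + 4*I*√2)
l(f, X) = 12 - 8*I*√2 (l(f, X) = (-6 + 4*I*√2)*(-2) = 12 - 8*I*√2)
((12787 + 6028)*(-11075 + 11404))/13866 + l(-194, -155)/(-41188) = ((12787 + 6028)*(-11075 + 11404))/13866 + (12 - 8*I*√2)/(-41188) = (18815*329)*(1/13866) + (12 - 8*I*√2)*(-1/41188) = 6190135*(1/13866) + (-3/10297 + 2*I*√2/10297) = 6190135/13866 + (-3/10297 + 2*I*√2/10297) = 63739778497/142778202 + 2*I*√2/10297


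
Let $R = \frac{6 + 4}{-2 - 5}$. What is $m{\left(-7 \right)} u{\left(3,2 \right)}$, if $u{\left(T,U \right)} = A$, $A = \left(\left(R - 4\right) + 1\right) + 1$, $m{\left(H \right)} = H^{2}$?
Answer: $-168$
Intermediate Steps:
$R = - \frac{10}{7}$ ($R = \frac{10}{-7} = 10 \left(- \frac{1}{7}\right) = - \frac{10}{7} \approx -1.4286$)
$A = - \frac{24}{7}$ ($A = \left(\left(- \frac{10}{7} - 4\right) + 1\right) + 1 = \left(- \frac{38}{7} + 1\right) + 1 = - \frac{31}{7} + 1 = - \frac{24}{7} \approx -3.4286$)
$u{\left(T,U \right)} = - \frac{24}{7}$
$m{\left(-7 \right)} u{\left(3,2 \right)} = \left(-7\right)^{2} \left(- \frac{24}{7}\right) = 49 \left(- \frac{24}{7}\right) = -168$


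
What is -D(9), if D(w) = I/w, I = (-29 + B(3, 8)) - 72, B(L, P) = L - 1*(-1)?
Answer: 97/9 ≈ 10.778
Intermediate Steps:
B(L, P) = 1 + L (B(L, P) = L + 1 = 1 + L)
I = -97 (I = (-29 + (1 + 3)) - 72 = (-29 + 4) - 72 = -25 - 72 = -97)
D(w) = -97/w
-D(9) = -(-97)/9 = -1*(-97/9) = 97/9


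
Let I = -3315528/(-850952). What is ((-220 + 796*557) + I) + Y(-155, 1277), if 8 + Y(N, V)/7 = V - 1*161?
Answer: 47963047493/106369 ≈ 4.5091e+5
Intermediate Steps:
Y(N, V) = -1183 + 7*V (Y(N, V) = -56 + 7*(V - 1*161) = -56 + 7*(V - 161) = -56 + 7*(-161 + V) = -56 + (-1127 + 7*V) = -1183 + 7*V)
I = 414441/106369 (I = -3315528*(-1/850952) = 414441/106369 ≈ 3.8963)
((-220 + 796*557) + I) + Y(-155, 1277) = ((-220 + 796*557) + 414441/106369) + (-1183 + 7*1277) = ((-220 + 443372) + 414441/106369) + (-1183 + 8939) = (443152 + 414441/106369) + 7756 = 47138049529/106369 + 7756 = 47963047493/106369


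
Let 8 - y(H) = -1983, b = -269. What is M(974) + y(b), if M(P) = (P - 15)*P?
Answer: 936057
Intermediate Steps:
y(H) = 1991 (y(H) = 8 - 1*(-1983) = 8 + 1983 = 1991)
M(P) = P*(-15 + P) (M(P) = (-15 + P)*P = P*(-15 + P))
M(974) + y(b) = 974*(-15 + 974) + 1991 = 974*959 + 1991 = 934066 + 1991 = 936057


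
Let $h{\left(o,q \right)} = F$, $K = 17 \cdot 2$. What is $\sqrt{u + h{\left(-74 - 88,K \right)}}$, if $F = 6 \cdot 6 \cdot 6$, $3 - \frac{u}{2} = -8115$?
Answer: $6 \sqrt{457} \approx 128.27$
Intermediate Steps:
$u = 16236$ ($u = 6 - -16230 = 6 + 16230 = 16236$)
$K = 34$
$F = 216$ ($F = 36 \cdot 6 = 216$)
$h{\left(o,q \right)} = 216$
$\sqrt{u + h{\left(-74 - 88,K \right)}} = \sqrt{16236 + 216} = \sqrt{16452} = 6 \sqrt{457}$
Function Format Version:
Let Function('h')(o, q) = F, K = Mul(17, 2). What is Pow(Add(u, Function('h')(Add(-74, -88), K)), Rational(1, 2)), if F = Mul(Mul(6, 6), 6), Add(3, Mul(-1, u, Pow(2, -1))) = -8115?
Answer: Mul(6, Pow(457, Rational(1, 2))) ≈ 128.27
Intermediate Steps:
u = 16236 (u = Add(6, Mul(-2, -8115)) = Add(6, 16230) = 16236)
K = 34
F = 216 (F = Mul(36, 6) = 216)
Function('h')(o, q) = 216
Pow(Add(u, Function('h')(Add(-74, -88), K)), Rational(1, 2)) = Pow(Add(16236, 216), Rational(1, 2)) = Pow(16452, Rational(1, 2)) = Mul(6, Pow(457, Rational(1, 2)))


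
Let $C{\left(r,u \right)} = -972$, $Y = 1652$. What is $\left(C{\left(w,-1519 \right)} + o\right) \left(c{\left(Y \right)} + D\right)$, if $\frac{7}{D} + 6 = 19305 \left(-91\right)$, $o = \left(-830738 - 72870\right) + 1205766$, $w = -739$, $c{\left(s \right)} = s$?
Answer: $\frac{874092722129690}{1756761} \approx 4.9756 \cdot 10^{8}$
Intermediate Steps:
$o = 302158$ ($o = -903608 + 1205766 = 302158$)
$D = - \frac{7}{1756761}$ ($D = \frac{7}{-6 + 19305 \left(-91\right)} = \frac{7}{-6 - 1756755} = \frac{7}{-1756761} = 7 \left(- \frac{1}{1756761}\right) = - \frac{7}{1756761} \approx -3.9846 \cdot 10^{-6}$)
$\left(C{\left(w,-1519 \right)} + o\right) \left(c{\left(Y \right)} + D\right) = \left(-972 + 302158\right) \left(1652 - \frac{7}{1756761}\right) = 301186 \cdot \frac{2902169165}{1756761} = \frac{874092722129690}{1756761}$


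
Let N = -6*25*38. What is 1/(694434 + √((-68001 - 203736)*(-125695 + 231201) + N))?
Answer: 115739/85151411663 - I*√28669889622/510908469978 ≈ 1.3592e-6 - 3.3141e-7*I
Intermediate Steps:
N = -5700 (N = -150*38 = -5700)
1/(694434 + √((-68001 - 203736)*(-125695 + 231201) + N)) = 1/(694434 + √((-68001 - 203736)*(-125695 + 231201) - 5700)) = 1/(694434 + √(-271737*105506 - 5700)) = 1/(694434 + √(-28669883922 - 5700)) = 1/(694434 + √(-28669889622)) = 1/(694434 + I*√28669889622)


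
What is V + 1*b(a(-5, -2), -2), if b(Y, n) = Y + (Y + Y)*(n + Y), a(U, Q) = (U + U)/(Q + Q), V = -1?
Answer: 4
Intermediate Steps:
a(U, Q) = U/Q (a(U, Q) = (2*U)/((2*Q)) = (2*U)*(1/(2*Q)) = U/Q)
b(Y, n) = Y + 2*Y*(Y + n) (b(Y, n) = Y + (2*Y)*(Y + n) = Y + 2*Y*(Y + n))
V + 1*b(a(-5, -2), -2) = -1 + 1*((-5/(-2))*(1 + 2*(-5/(-2)) + 2*(-2))) = -1 + 1*((-5*(-½))*(1 + 2*(-5*(-½)) - 4)) = -1 + 1*(5*(1 + 2*(5/2) - 4)/2) = -1 + 1*(5*(1 + 5 - 4)/2) = -1 + 1*((5/2)*2) = -1 + 1*5 = -1 + 5 = 4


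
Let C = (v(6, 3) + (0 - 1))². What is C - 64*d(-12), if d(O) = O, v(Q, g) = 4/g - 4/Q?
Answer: 6913/9 ≈ 768.11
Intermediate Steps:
v(Q, g) = -4/Q + 4/g
C = ⅑ (C = ((-4/6 + 4/3) + (0 - 1))² = ((-4*⅙ + 4*(⅓)) - 1)² = ((-⅔ + 4/3) - 1)² = (⅔ - 1)² = (-⅓)² = ⅑ ≈ 0.11111)
C - 64*d(-12) = ⅑ - 64*(-12) = ⅑ + 768 = 6913/9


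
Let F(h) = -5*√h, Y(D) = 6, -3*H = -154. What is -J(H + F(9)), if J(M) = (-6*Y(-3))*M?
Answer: 1308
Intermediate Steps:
H = 154/3 (H = -⅓*(-154) = 154/3 ≈ 51.333)
J(M) = -36*M (J(M) = (-6*6)*M = -36*M)
-J(H + F(9)) = -(-36)*(154/3 - 5*√9) = -(-36)*(154/3 - 5*3) = -(-36)*(154/3 - 15) = -(-36)*109/3 = -1*(-1308) = 1308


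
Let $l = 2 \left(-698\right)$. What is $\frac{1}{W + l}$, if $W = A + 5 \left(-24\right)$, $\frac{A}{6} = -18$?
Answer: $- \frac{1}{1624} \approx -0.00061576$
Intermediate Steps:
$A = -108$ ($A = 6 \left(-18\right) = -108$)
$l = -1396$
$W = -228$ ($W = -108 + 5 \left(-24\right) = -108 - 120 = -228$)
$\frac{1}{W + l} = \frac{1}{-228 - 1396} = \frac{1}{-1624} = - \frac{1}{1624}$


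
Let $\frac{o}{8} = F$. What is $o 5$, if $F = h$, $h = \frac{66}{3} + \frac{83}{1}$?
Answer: $4200$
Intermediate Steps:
$h = 105$ ($h = 66 \cdot \frac{1}{3} + 83 \cdot 1 = 22 + 83 = 105$)
$F = 105$
$o = 840$ ($o = 8 \cdot 105 = 840$)
$o 5 = 840 \cdot 5 = 4200$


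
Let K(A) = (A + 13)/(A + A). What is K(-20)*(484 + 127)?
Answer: 4277/40 ≈ 106.93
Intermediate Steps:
K(A) = (13 + A)/(2*A) (K(A) = (13 + A)/((2*A)) = (13 + A)*(1/(2*A)) = (13 + A)/(2*A))
K(-20)*(484 + 127) = ((½)*(13 - 20)/(-20))*(484 + 127) = ((½)*(-1/20)*(-7))*611 = (7/40)*611 = 4277/40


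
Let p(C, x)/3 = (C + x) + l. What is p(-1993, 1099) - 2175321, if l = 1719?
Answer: -2172846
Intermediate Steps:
p(C, x) = 5157 + 3*C + 3*x (p(C, x) = 3*((C + x) + 1719) = 3*(1719 + C + x) = 5157 + 3*C + 3*x)
p(-1993, 1099) - 2175321 = (5157 + 3*(-1993) + 3*1099) - 2175321 = (5157 - 5979 + 3297) - 2175321 = 2475 - 2175321 = -2172846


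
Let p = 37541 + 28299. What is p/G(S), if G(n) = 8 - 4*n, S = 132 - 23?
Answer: -16460/107 ≈ -153.83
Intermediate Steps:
S = 109
p = 65840
p/G(S) = 65840/(8 - 4*109) = 65840/(8 - 436) = 65840/(-428) = 65840*(-1/428) = -16460/107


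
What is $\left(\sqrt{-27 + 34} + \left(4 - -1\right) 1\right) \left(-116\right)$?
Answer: $-580 - 116 \sqrt{7} \approx -886.91$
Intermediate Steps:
$\left(\sqrt{-27 + 34} + \left(4 - -1\right) 1\right) \left(-116\right) = \left(\sqrt{7} + \left(4 + 1\right) 1\right) \left(-116\right) = \left(\sqrt{7} + 5 \cdot 1\right) \left(-116\right) = \left(\sqrt{7} + 5\right) \left(-116\right) = \left(5 + \sqrt{7}\right) \left(-116\right) = -580 - 116 \sqrt{7}$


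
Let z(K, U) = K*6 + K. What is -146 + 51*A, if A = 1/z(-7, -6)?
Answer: -7205/49 ≈ -147.04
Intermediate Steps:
z(K, U) = 7*K (z(K, U) = 6*K + K = 7*K)
A = -1/49 (A = 1/(7*(-7)) = 1/(-49) = -1/49 ≈ -0.020408)
-146 + 51*A = -146 + 51*(-1/49) = -146 - 51/49 = -7205/49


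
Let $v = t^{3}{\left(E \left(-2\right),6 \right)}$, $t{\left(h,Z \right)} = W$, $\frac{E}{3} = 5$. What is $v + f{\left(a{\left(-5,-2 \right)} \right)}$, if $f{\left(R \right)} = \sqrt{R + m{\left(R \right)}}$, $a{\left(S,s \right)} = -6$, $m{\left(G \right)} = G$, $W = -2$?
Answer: $-8 + 2 i \sqrt{3} \approx -8.0 + 3.4641 i$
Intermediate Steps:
$E = 15$ ($E = 3 \cdot 5 = 15$)
$t{\left(h,Z \right)} = -2$
$f{\left(R \right)} = \sqrt{2} \sqrt{R}$ ($f{\left(R \right)} = \sqrt{R + R} = \sqrt{2 R} = \sqrt{2} \sqrt{R}$)
$v = -8$ ($v = \left(-2\right)^{3} = -8$)
$v + f{\left(a{\left(-5,-2 \right)} \right)} = -8 + \sqrt{2} \sqrt{-6} = -8 + \sqrt{2} i \sqrt{6} = -8 + 2 i \sqrt{3}$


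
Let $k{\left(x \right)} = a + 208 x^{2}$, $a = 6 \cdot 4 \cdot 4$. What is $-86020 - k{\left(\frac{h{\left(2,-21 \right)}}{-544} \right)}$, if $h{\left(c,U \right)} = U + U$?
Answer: $- \frac{398206117}{4624} \approx -86117.0$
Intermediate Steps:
$h{\left(c,U \right)} = 2 U$
$a = 96$ ($a = 24 \cdot 4 = 96$)
$k{\left(x \right)} = 96 + 208 x^{2}$
$-86020 - k{\left(\frac{h{\left(2,-21 \right)}}{-544} \right)} = -86020 - \left(96 + 208 \left(\frac{2 \left(-21\right)}{-544}\right)^{2}\right) = -86020 - \left(96 + 208 \left(\left(-42\right) \left(- \frac{1}{544}\right)\right)^{2}\right) = -86020 - \left(96 + 208 \left(\frac{21}{272}\right)^{2}\right) = -86020 - \left(96 + 208 \cdot \frac{441}{73984}\right) = -86020 - \left(96 + \frac{5733}{4624}\right) = -86020 - \frac{449637}{4624} = - \frac{398206117}{4624}$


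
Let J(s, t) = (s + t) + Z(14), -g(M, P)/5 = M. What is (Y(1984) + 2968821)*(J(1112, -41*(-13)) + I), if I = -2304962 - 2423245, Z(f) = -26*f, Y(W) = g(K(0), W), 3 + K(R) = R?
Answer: -14033468078136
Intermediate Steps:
K(R) = -3 + R
g(M, P) = -5*M
Y(W) = 15 (Y(W) = -5*(-3 + 0) = -5*(-3) = 15)
I = -4728207
J(s, t) = -364 + s + t (J(s, t) = (s + t) - 26*14 = (s + t) - 364 = -364 + s + t)
(Y(1984) + 2968821)*(J(1112, -41*(-13)) + I) = (15 + 2968821)*((-364 + 1112 - 41*(-13)) - 4728207) = 2968836*((-364 + 1112 + 533) - 4728207) = 2968836*(1281 - 4728207) = 2968836*(-4726926) = -14033468078136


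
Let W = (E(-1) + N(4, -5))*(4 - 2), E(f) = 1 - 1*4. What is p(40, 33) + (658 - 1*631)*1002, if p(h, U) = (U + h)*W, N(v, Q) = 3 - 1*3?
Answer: 26616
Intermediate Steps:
N(v, Q) = 0 (N(v, Q) = 3 - 3 = 0)
E(f) = -3 (E(f) = 1 - 4 = -3)
W = -6 (W = (-3 + 0)*(4 - 2) = -3*2 = -6)
p(h, U) = -6*U - 6*h (p(h, U) = (U + h)*(-6) = -6*U - 6*h)
p(40, 33) + (658 - 1*631)*1002 = (-6*33 - 6*40) + (658 - 1*631)*1002 = (-198 - 240) + (658 - 631)*1002 = -438 + 27*1002 = -438 + 27054 = 26616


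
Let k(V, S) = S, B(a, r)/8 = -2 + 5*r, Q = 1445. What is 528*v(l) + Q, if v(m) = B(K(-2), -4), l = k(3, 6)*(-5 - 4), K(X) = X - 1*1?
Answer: -91483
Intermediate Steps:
K(X) = -1 + X (K(X) = X - 1 = -1 + X)
B(a, r) = -16 + 40*r (B(a, r) = 8*(-2 + 5*r) = -16 + 40*r)
l = -54 (l = 6*(-5 - 4) = 6*(-9) = -54)
v(m) = -176 (v(m) = -16 + 40*(-4) = -16 - 160 = -176)
528*v(l) + Q = 528*(-176) + 1445 = -92928 + 1445 = -91483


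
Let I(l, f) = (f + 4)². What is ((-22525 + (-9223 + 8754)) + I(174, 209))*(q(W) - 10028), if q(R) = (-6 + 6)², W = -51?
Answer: -224376500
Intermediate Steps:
I(l, f) = (4 + f)²
q(R) = 0 (q(R) = 0² = 0)
((-22525 + (-9223 + 8754)) + I(174, 209))*(q(W) - 10028) = ((-22525 + (-9223 + 8754)) + (4 + 209)²)*(0 - 10028) = ((-22525 - 469) + 213²)*(-10028) = (-22994 + 45369)*(-10028) = 22375*(-10028) = -224376500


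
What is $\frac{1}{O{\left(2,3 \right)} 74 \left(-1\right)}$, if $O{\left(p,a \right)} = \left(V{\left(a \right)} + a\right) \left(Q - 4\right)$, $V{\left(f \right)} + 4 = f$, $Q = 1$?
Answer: $\frac{1}{444} \approx 0.0022523$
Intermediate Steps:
$V{\left(f \right)} = -4 + f$
$O{\left(p,a \right)} = 12 - 6 a$ ($O{\left(p,a \right)} = \left(\left(-4 + a\right) + a\right) \left(1 - 4\right) = \left(-4 + 2 a\right) \left(-3\right) = 12 - 6 a$)
$\frac{1}{O{\left(2,3 \right)} 74 \left(-1\right)} = \frac{1}{\left(12 - 18\right) 74 \left(-1\right)} = \frac{1}{\left(-6\right) 74 \left(-1\right)} = \frac{1}{\left(-444\right) \left(-1\right)} = \frac{1}{444}$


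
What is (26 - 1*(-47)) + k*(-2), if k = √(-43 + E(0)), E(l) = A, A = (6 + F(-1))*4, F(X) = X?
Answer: 73 - 2*I*√23 ≈ 73.0 - 9.5917*I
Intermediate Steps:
A = 20 (A = (6 - 1)*4 = 5*4 = 20)
E(l) = 20
k = I*√23 (k = √(-43 + 20) = √(-23) = I*√23 ≈ 4.7958*I)
(26 - 1*(-47)) + k*(-2) = (26 - 1*(-47)) + (I*√23)*(-2) = (26 + 47) - 2*I*√23 = 73 - 2*I*√23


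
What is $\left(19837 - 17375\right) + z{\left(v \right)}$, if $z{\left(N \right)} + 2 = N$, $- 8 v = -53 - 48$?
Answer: $\frac{19781}{8} \approx 2472.6$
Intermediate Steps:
$v = \frac{101}{8}$ ($v = - \frac{-53 - 48}{8} = \left(- \frac{1}{8}\right) \left(-101\right) = \frac{101}{8} \approx 12.625$)
$z{\left(N \right)} = -2 + N$
$\left(19837 - 17375\right) + z{\left(v \right)} = \left(19837 - 17375\right) + \left(-2 + \frac{101}{8}\right) = 2462 + \frac{85}{8} = \frac{19781}{8}$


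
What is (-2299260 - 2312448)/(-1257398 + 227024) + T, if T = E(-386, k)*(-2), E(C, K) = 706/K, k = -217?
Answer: 45474606/4140577 ≈ 10.983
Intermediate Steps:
T = 1412/217 (T = (706/(-217))*(-2) = (706*(-1/217))*(-2) = -706/217*(-2) = 1412/217 ≈ 6.5069)
(-2299260 - 2312448)/(-1257398 + 227024) + T = (-2299260 - 2312448)/(-1257398 + 227024) + 1412/217 = -4611708/(-1030374) + 1412/217 = -4611708*(-1/1030374) + 1412/217 = 85402/19081 + 1412/217 = 45474606/4140577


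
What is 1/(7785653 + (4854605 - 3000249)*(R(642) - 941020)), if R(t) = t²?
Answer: -1/980679511083 ≈ -1.0197e-12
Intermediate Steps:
1/(7785653 + (4854605 - 3000249)*(R(642) - 941020)) = 1/(7785653 + (4854605 - 3000249)*(642² - 941020)) = 1/(7785653 + 1854356*(412164 - 941020)) = 1/(7785653 + 1854356*(-528856)) = 1/(7785653 - 980687296736) = 1/(-980679511083) = -1/980679511083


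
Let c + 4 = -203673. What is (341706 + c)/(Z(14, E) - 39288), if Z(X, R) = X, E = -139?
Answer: -138029/39274 ≈ -3.5145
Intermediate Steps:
c = -203677 (c = -4 - 203673 = -203677)
(341706 + c)/(Z(14, E) - 39288) = (341706 - 203677)/(14 - 39288) = 138029/(-39274) = 138029*(-1/39274) = -138029/39274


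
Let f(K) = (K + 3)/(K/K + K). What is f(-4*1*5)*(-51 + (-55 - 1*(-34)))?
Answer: -1224/19 ≈ -64.421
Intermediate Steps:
f(K) = (3 + K)/(1 + K)
f(-4*1*5)*(-51 + (-55 - 1*(-34))) = ((3 - 4*1*5)/(1 - 4*1*5))*(-51 + (-55 - 1*(-34))) = ((3 - 4*5)/(1 - 4*5))*(-51 + (-55 + 34)) = ((3 - 20)/(1 - 20))*(-51 - 21) = (-17/(-19))*(-72) = -1/19*(-17)*(-72) = (17/19)*(-72) = -1224/19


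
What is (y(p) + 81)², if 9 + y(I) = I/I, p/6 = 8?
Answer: 5329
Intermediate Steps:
p = 48 (p = 6*8 = 48)
y(I) = -8 (y(I) = -9 + I/I = -9 + 1 = -8)
(y(p) + 81)² = (-8 + 81)² = 73² = 5329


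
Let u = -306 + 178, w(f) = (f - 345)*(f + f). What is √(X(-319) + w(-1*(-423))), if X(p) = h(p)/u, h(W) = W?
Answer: √16893566/16 ≈ 256.89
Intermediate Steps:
w(f) = 2*f*(-345 + f) (w(f) = (-345 + f)*(2*f) = 2*f*(-345 + f))
u = -128
X(p) = -p/128 (X(p) = p/(-128) = p*(-1/128) = -p/128)
√(X(-319) + w(-1*(-423))) = √(-1/128*(-319) + 2*(-1*(-423))*(-345 - 1*(-423))) = √(319/128 + 2*423*(-345 + 423)) = √(319/128 + 2*423*78) = √(319/128 + 65988) = √(8446783/128) = √16893566/16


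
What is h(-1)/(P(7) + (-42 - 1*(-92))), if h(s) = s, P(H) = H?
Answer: -1/57 ≈ -0.017544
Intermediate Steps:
h(-1)/(P(7) + (-42 - 1*(-92))) = -1/(7 + (-42 - 1*(-92))) = -1/(7 + (-42 + 92)) = -1/(7 + 50) = -1/57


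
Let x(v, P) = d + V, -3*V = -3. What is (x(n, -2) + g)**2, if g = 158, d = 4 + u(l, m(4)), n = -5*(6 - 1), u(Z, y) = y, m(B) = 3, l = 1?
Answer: 27556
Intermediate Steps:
V = 1 (V = -1/3*(-3) = 1)
n = -25 (n = -5*5 = -25)
d = 7 (d = 4 + 3 = 7)
x(v, P) = 8 (x(v, P) = 7 + 1 = 8)
(x(n, -2) + g)**2 = (8 + 158)**2 = 166**2 = 27556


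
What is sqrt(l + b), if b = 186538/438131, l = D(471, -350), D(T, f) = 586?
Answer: 14*sqrt(574334536494)/438131 ≈ 24.216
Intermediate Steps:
l = 586
b = 186538/438131 (b = 186538*(1/438131) = 186538/438131 ≈ 0.42576)
sqrt(l + b) = sqrt(586 + 186538/438131) = sqrt(256931304/438131) = 14*sqrt(574334536494)/438131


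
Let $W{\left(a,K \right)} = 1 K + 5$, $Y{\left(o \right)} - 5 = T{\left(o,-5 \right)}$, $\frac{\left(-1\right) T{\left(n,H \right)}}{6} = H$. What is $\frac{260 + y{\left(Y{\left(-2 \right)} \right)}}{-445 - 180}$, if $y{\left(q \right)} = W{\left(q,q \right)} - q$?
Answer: $- \frac{53}{125} \approx -0.424$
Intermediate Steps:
$T{\left(n,H \right)} = - 6 H$
$Y{\left(o \right)} = 35$ ($Y{\left(o \right)} = 5 - -30 = 5 + 30 = 35$)
$W{\left(a,K \right)} = 5 + K$ ($W{\left(a,K \right)} = K + 5 = 5 + K$)
$y{\left(q \right)} = 5$ ($y{\left(q \right)} = \left(5 + q\right) - q = 5$)
$\frac{260 + y{\left(Y{\left(-2 \right)} \right)}}{-445 - 180} = \frac{260 + 5}{-445 - 180} = \frac{265}{-625} = 265 \left(- \frac{1}{625}\right) = - \frac{53}{125}$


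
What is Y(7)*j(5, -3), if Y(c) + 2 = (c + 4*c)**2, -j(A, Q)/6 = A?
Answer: -36690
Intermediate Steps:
j(A, Q) = -6*A
Y(c) = -2 + 25*c**2 (Y(c) = -2 + (c + 4*c)**2 = -2 + (5*c)**2 = -2 + 25*c**2)
Y(7)*j(5, -3) = (-2 + 25*7**2)*(-6*5) = (-2 + 25*49)*(-30) = (-2 + 1225)*(-30) = 1223*(-30) = -36690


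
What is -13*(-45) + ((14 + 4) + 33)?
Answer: 636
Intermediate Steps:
-13*(-45) + ((14 + 4) + 33) = 585 + (18 + 33) = 585 + 51 = 636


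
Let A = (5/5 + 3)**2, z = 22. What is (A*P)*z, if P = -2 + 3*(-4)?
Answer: -4928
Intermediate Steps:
A = 16 (A = (5*(1/5) + 3)**2 = (1 + 3)**2 = 4**2 = 16)
P = -14 (P = -2 - 12 = -14)
(A*P)*z = (16*(-14))*22 = -224*22 = -4928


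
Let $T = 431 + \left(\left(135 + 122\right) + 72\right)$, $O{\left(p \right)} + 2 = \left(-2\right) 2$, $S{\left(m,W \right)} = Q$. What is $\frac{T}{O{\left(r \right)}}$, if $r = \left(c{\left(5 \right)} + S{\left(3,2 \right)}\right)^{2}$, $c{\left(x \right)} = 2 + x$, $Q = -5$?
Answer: $- \frac{380}{3} \approx -126.67$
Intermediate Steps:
$S{\left(m,W \right)} = -5$
$r = 4$ ($r = \left(\left(2 + 5\right) - 5\right)^{2} = \left(7 - 5\right)^{2} = 2^{2} = 4$)
$O{\left(p \right)} = -6$ ($O{\left(p \right)} = -2 - 4 = -6$)
$T = 760$ ($T = 431 + \left(257 + 72\right) = 431 + 329 = 760$)
$\frac{T}{O{\left(r \right)}} = \frac{760}{-6} = 760 \left(- \frac{1}{6}\right) = - \frac{380}{3}$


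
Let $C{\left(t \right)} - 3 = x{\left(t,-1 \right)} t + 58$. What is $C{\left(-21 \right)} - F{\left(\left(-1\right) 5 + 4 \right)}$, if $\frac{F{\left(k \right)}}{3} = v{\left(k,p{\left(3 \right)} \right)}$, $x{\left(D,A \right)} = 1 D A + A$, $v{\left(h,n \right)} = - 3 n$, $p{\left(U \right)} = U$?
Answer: $-332$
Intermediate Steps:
$x{\left(D,A \right)} = A + A D$ ($x{\left(D,A \right)} = D A + A = A D + A = A + A D$)
$F{\left(k \right)} = -27$ ($F{\left(k \right)} = 3 \left(\left(-3\right) 3\right) = 3 \left(-9\right) = -27$)
$C{\left(t \right)} = 61 + t \left(-1 - t\right)$ ($C{\left(t \right)} = 3 + \left(- (1 + t) t + 58\right) = 3 + \left(\left(-1 - t\right) t + 58\right) = 3 + \left(t \left(-1 - t\right) + 58\right) = 3 + \left(58 + t \left(-1 - t\right)\right) = 61 + t \left(-1 - t\right)$)
$C{\left(-21 \right)} - F{\left(\left(-1\right) 5 + 4 \right)} = \left(61 - - 21 \left(1 - 21\right)\right) - -27 = \left(61 - \left(-21\right) \left(-20\right)\right) + 27 = \left(61 - 420\right) + 27 = -359 + 27 = -332$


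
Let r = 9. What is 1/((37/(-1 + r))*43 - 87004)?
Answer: -8/694441 ≈ -1.1520e-5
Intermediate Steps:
1/((37/(-1 + r))*43 - 87004) = 1/((37/(-1 + 9))*43 - 87004) = 1/((37/8)*43 - 87004) = 1/(1591/8 - 87004) = 1/(-694441/8) = -8/694441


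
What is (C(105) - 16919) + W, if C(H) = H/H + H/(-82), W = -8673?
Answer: -2098567/82 ≈ -25592.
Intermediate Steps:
C(H) = 1 - H/82 (C(H) = 1 + H*(-1/82) = 1 - H/82)
(C(105) - 16919) + W = ((1 - 1/82*105) - 16919) - 8673 = ((1 - 105/82) - 16919) - 8673 = (-23/82 - 16919) - 8673 = -1387381/82 - 8673 = -2098567/82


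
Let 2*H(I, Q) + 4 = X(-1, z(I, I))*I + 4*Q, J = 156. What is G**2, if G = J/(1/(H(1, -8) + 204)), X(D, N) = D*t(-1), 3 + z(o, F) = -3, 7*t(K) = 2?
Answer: 41191137936/49 ≈ 8.4064e+8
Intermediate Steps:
t(K) = 2/7 (t(K) = (1/7)*2 = 2/7)
z(o, F) = -6 (z(o, F) = -3 - 3 = -6)
X(D, N) = 2*D/7 (X(D, N) = D*(2/7) = 2*D/7)
H(I, Q) = -2 + 2*Q - I/7 (H(I, Q) = -2 + (((2/7)*(-1))*I + 4*Q)/2 = -2 + (-2*I/7 + 4*Q)/2 = -2 + (4*Q - 2*I/7)/2 = -2 + (2*Q - I/7) = -2 + 2*Q - I/7)
G = 202956/7 (G = 156/(1/((-2 + 2*(-8) - 1/7*1) + 204)) = 156/(1/((-2 - 16 - 1/7) + 204)) = 156/(1/(-127/7 + 204)) = 156/(1/(1301/7)) = 156/(7/1301) = 156*(1301/7) = 202956/7 ≈ 28994.)
G**2 = (202956/7)**2 = 41191137936/49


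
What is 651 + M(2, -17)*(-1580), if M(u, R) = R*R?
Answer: -455969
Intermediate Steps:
M(u, R) = R²
651 + M(2, -17)*(-1580) = 651 + (-17)²*(-1580) = 651 + 289*(-1580) = 651 - 456620 = -455969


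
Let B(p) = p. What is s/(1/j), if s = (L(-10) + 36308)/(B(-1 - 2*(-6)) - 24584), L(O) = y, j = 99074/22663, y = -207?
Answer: -3576670474/556897899 ≈ -6.4225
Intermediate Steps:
j = 99074/22663 (j = 99074*(1/22663) = 99074/22663 ≈ 4.3716)
L(O) = -207
s = -36101/24573 (s = (-207 + 36308)/((-1 - 2*(-6)) - 24584) = 36101/((-1 + 12) - 24584) = 36101/(11 - 24584) = 36101/(-24573) = 36101*(-1/24573) = -36101/24573 ≈ -1.4691)
s/(1/j) = -36101/(24573*(1/(99074/22663))) = -36101/(24573*22663/99074) = -36101/24573*99074/22663 = -3576670474/556897899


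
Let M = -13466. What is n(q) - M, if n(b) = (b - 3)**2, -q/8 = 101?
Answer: 671187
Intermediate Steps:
q = -808 (q = -8*101 = -808)
n(b) = (-3 + b)**2
n(q) - M = (-3 - 808)**2 - 1*(-13466) = (-811)**2 + 13466 = 657721 + 13466 = 671187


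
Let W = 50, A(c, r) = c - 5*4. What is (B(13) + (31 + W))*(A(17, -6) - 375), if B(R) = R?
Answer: -35532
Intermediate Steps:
A(c, r) = -20 + c (A(c, r) = c - 20 = -20 + c)
(B(13) + (31 + W))*(A(17, -6) - 375) = (13 + (31 + 50))*((-20 + 17) - 375) = (13 + 81)*(-3 - 375) = 94*(-378) = -35532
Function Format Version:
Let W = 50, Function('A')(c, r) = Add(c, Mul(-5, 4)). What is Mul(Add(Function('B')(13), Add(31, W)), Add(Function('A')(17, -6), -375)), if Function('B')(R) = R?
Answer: -35532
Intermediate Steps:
Function('A')(c, r) = Add(-20, c) (Function('A')(c, r) = Add(c, -20) = Add(-20, c))
Mul(Add(Function('B')(13), Add(31, W)), Add(Function('A')(17, -6), -375)) = Mul(Add(13, Add(31, 50)), Add(Add(-20, 17), -375)) = Mul(Add(13, 81), Add(-3, -375)) = Mul(94, -378) = -35532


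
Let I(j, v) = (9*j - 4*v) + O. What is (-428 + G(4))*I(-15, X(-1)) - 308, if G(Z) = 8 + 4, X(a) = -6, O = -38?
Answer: 61676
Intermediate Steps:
G(Z) = 12
I(j, v) = -38 - 4*v + 9*j (I(j, v) = (9*j - 4*v) - 38 = (-4*v + 9*j) - 38 = -38 - 4*v + 9*j)
(-428 + G(4))*I(-15, X(-1)) - 308 = (-428 + 12)*(-38 - 4*(-6) + 9*(-15)) - 308 = -416*(-38 + 24 - 135) - 308 = -416*(-149) - 308 = 61984 - 308 = 61676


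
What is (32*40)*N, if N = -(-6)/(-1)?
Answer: -7680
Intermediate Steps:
N = -6 (N = -(-6)*(-1) = -1*6 = -6)
(32*40)*N = (32*40)*(-6) = 1280*(-6) = -7680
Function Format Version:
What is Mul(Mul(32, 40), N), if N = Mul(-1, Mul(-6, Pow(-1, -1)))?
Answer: -7680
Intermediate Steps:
N = -6 (N = Mul(-1, Mul(-6, -1)) = Mul(-1, 6) = -6)
Mul(Mul(32, 40), N) = Mul(Mul(32, 40), -6) = Mul(1280, -6) = -7680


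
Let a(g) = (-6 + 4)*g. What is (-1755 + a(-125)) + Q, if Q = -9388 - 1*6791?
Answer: -17684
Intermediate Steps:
Q = -16179 (Q = -9388 - 6791 = -16179)
a(g) = -2*g
(-1755 + a(-125)) + Q = (-1755 - 2*(-125)) - 16179 = (-1755 + 250) - 16179 = -1505 - 16179 = -17684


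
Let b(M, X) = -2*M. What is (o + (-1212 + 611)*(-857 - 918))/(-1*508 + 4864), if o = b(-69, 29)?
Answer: 1066913/4356 ≈ 244.93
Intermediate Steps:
o = 138 (o = -2*(-69) = 138)
(o + (-1212 + 611)*(-857 - 918))/(-1*508 + 4864) = (138 + (-1212 + 611)*(-857 - 918))/(-1*508 + 4864) = (138 - 601*(-1775))/(-508 + 4864) = (138 + 1066775)/4356 = 1066913*(1/4356) = 1066913/4356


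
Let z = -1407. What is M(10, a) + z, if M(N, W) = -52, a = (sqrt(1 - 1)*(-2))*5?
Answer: -1459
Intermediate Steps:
a = 0 (a = (sqrt(0)*(-2))*5 = (0*(-2))*5 = 0*5 = 0)
M(10, a) + z = -52 - 1407 = -1459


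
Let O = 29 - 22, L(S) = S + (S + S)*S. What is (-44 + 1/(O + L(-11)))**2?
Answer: 109641841/56644 ≈ 1935.6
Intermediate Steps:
L(S) = S + 2*S**2 (L(S) = S + (2*S)*S = S + 2*S**2)
O = 7
(-44 + 1/(O + L(-11)))**2 = (-44 + 1/(7 - 11*(1 + 2*(-11))))**2 = (-44 + 1/(7 - 11*(1 - 22)))**2 = (-44 + 1/(7 - 11*(-21)))**2 = (-44 + 1/(7 + 231))**2 = (-44 + 1/238)**2 = (-10471/238)**2 = 109641841/56644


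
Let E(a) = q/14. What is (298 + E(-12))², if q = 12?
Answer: 4376464/49 ≈ 89316.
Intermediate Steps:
E(a) = 6/7 (E(a) = 12/14 = 12*(1/14) = 6/7)
(298 + E(-12))² = (298 + 6/7)² = (2092/7)² = 4376464/49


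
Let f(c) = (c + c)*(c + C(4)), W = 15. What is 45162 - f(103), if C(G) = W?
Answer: 20854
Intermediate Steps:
C(G) = 15
f(c) = 2*c*(15 + c) (f(c) = (c + c)*(c + 15) = (2*c)*(15 + c) = 2*c*(15 + c))
45162 - f(103) = 45162 - 2*103*(15 + 103) = 45162 - 2*103*118 = 45162 - 1*24308 = 45162 - 24308 = 20854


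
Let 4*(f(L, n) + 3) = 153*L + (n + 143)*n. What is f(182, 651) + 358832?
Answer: 495014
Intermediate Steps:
f(L, n) = -3 + 153*L/4 + n*(143 + n)/4 (f(L, n) = -3 + (153*L + (n + 143)*n)/4 = -3 + (153*L + (143 + n)*n)/4 = -3 + (153*L + n*(143 + n))/4 = -3 + (153*L/4 + n*(143 + n)/4) = -3 + 153*L/4 + n*(143 + n)/4)
f(182, 651) + 358832 = (-3 + (¼)*651² + (143/4)*651 + (153/4)*182) + 358832 = (-3 + (¼)*423801 + 93093/4 + 13923/2) + 358832 = (-3 + 423801/4 + 93093/4 + 13923/2) + 358832 = 136182 + 358832 = 495014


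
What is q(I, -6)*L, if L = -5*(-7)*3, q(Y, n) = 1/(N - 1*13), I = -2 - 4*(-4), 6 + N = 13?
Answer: -35/2 ≈ -17.500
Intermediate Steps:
N = 7 (N = -6 + 13 = 7)
I = 14 (I = -2 + 16 = 14)
q(Y, n) = -1/6 (q(Y, n) = 1/(7 - 1*13) = 1/(7 - 13) = 1/(-6) = -1/6)
L = 105 (L = 35*3 = 105)
q(I, -6)*L = -1/6*105 = -35/2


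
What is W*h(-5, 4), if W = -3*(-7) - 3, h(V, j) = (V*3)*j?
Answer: -1080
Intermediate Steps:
h(V, j) = 3*V*j (h(V, j) = (3*V)*j = 3*V*j)
W = 18 (W = 21 - 3 = 18)
W*h(-5, 4) = 18*(3*(-5)*4) = 18*(-60) = -1080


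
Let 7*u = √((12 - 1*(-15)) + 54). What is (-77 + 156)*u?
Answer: 711/7 ≈ 101.57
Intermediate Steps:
u = 9/7 (u = √((12 - 1*(-15)) + 54)/7 = √((12 + 15) + 54)/7 = √(27 + 54)/7 = √81/7 = (⅐)*9 = 9/7 ≈ 1.2857)
(-77 + 156)*u = (-77 + 156)*(9/7) = 79*(9/7) = 711/7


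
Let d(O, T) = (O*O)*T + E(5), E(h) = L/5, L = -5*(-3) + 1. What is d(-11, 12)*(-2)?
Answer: -14552/5 ≈ -2910.4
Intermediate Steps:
L = 16 (L = 15 + 1 = 16)
E(h) = 16/5
d(O, T) = 16/5 + T*O**2 (d(O, T) = (O*O)*T + 16/5 = O**2*T + 16/5 = T*O**2 + 16/5 = 16/5 + T*O**2)
d(-11, 12)*(-2) = (16/5 + 12*(-11)**2)*(-2) = (16/5 + 12*121)*(-2) = (16/5 + 1452)*(-2) = (7276/5)*(-2) = -14552/5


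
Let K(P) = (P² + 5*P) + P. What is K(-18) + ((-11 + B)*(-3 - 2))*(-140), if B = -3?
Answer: -9584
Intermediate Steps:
K(P) = P² + 6*P
K(-18) + ((-11 + B)*(-3 - 2))*(-140) = -18*(6 - 18) + ((-11 - 3)*(-3 - 2))*(-140) = -18*(-12) - 14*(-5)*(-140) = 216 + 70*(-140) = 216 - 9800 = -9584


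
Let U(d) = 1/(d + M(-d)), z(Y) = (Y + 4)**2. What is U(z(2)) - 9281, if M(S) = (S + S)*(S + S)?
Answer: -48446819/5220 ≈ -9281.0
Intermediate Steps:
M(S) = 4*S**2 (M(S) = (2*S)*(2*S) = 4*S**2)
z(Y) = (4 + Y)**2
U(d) = 1/(d + 4*d**2) (U(d) = 1/(d + 4*(-d)**2) = 1/(d + 4*d**2))
U(z(2)) - 9281 = 1/(((4 + 2)**2)*(1 + 4*(4 + 2)**2)) - 9281 = 1/((6**2)*(1 + 4*6**2)) - 9281 = 1/(36*(1 + 4*36)) - 9281 = 1/(36*(1 + 144)) - 9281 = (1/36)/145 - 9281 = (1/36)*(1/145) - 9281 = 1/5220 - 9281 = -48446819/5220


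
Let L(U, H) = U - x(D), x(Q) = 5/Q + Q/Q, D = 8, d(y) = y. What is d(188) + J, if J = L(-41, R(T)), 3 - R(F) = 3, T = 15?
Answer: 1163/8 ≈ 145.38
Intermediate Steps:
x(Q) = 1 + 5/Q (x(Q) = 5/Q + 1 = 1 + 5/Q)
R(F) = 0 (R(F) = 3 - 1*3 = 3 - 3 = 0)
L(U, H) = -13/8 + U (L(U, H) = U - (5 + 8)/8 = U - 13/8 = -13/8 + U)
J = -341/8 (J = -13/8 - 41 = -341/8 ≈ -42.625)
d(188) + J = 188 - 341/8 = 1163/8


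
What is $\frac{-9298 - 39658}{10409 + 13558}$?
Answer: $- \frac{48956}{23967} \approx -2.0426$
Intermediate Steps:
$\frac{-9298 - 39658}{10409 + 13558} = - \frac{48956}{23967}$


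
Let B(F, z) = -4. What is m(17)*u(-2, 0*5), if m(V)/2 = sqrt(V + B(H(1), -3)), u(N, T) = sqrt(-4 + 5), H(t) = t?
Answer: 2*sqrt(13) ≈ 7.2111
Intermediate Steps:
u(N, T) = 1 (u(N, T) = sqrt(1) = 1)
m(V) = 2*sqrt(-4 + V) (m(V) = 2*sqrt(V - 4) = 2*sqrt(-4 + V))
m(17)*u(-2, 0*5) = (2*sqrt(-4 + 17))*1 = (2*sqrt(13))*1 = 2*sqrt(13)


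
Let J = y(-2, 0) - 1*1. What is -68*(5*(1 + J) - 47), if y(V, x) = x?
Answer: 3196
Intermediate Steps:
J = -1 (J = 0 - 1*1 = 0 - 1 = -1)
-68*(5*(1 + J) - 47) = -68*(5*(1 - 1) - 47) = -68*(5*0 - 47) = -68*(0 - 47) = -68*(-47) = 3196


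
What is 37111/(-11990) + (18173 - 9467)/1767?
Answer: 12936601/7062110 ≈ 1.8318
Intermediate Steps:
37111/(-11990) + (18173 - 9467)/1767 = 37111*(-1/11990) + 8706*(1/1767) = -37111/11990 + 2902/589 = 12936601/7062110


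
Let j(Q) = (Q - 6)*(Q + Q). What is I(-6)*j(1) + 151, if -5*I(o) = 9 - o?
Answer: 181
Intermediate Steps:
I(o) = -9/5 + o/5 (I(o) = -(9 - o)/5 = -9/5 + o/5)
j(Q) = 2*Q*(-6 + Q) (j(Q) = (-6 + Q)*(2*Q) = 2*Q*(-6 + Q))
I(-6)*j(1) + 151 = (-9/5 + (⅕)*(-6))*(2*1*(-6 + 1)) + 151 = (-9/5 - 6/5)*(2*1*(-5)) + 151 = -3*(-10) + 151 = 30 + 151 = 181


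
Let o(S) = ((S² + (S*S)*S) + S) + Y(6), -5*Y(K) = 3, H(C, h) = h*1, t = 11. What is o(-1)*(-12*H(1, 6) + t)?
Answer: 488/5 ≈ 97.600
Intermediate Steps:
H(C, h) = h
Y(K) = -⅗ (Y(K) = -⅕*3 = -⅗)
o(S) = -⅗ + S + S² + S³ (o(S) = ((S² + (S*S)*S) + S) - ⅗ = ((S² + S²*S) + S) - ⅗ = ((S² + S³) + S) - ⅗ = (S + S² + S³) - ⅗ = -⅗ + S + S² + S³)
o(-1)*(-12*H(1, 6) + t) = (-⅗ - 1 + (-1)² + (-1)³)*(-12*6 + 11) = (-⅗ - 1 + 1 - 1)*(-72 + 11) = -8/5*(-61) = 488/5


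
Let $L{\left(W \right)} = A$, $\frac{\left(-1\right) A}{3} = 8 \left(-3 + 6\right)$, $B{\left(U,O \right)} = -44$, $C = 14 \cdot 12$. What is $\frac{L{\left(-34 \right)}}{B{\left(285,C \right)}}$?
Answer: $\frac{18}{11} \approx 1.6364$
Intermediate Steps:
$C = 168$
$A = -72$ ($A = - 3 \cdot 8 \left(-3 + 6\right) = - 3 \cdot 8 \cdot 3 = \left(-3\right) 24 = -72$)
$L{\left(W \right)} = -72$
$\frac{L{\left(-34 \right)}}{B{\left(285,C \right)}} = - \frac{72}{-44} = \left(-72\right) \left(- \frac{1}{44}\right) = \frac{18}{11}$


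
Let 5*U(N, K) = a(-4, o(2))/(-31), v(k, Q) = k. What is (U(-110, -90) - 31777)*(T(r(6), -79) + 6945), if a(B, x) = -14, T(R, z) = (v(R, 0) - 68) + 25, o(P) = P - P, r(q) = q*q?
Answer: -34172570898/155 ≈ -2.2047e+8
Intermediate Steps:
r(q) = q²
o(P) = 0
T(R, z) = -43 + R (T(R, z) = (R - 68) + 25 = (-68 + R) + 25 = -43 + R)
U(N, K) = 14/155 (U(N, K) = (-14/(-31))/5 = (-14*(-1/31))/5 = (⅕)*(14/31) = 14/155)
(U(-110, -90) - 31777)*(T(r(6), -79) + 6945) = (14/155 - 31777)*((-43 + 6²) + 6945) = -4925421*((-43 + 36) + 6945)/155 = -4925421*(-7 + 6945)/155 = -4925421/155*6938 = -34172570898/155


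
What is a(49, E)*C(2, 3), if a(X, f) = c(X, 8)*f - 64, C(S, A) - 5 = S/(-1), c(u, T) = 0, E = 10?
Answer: -192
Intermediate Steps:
C(S, A) = 5 - S (C(S, A) = 5 + S/(-1) = 5 + S*(-1) = 5 - S)
a(X, f) = -64 (a(X, f) = 0*f - 64 = 0 - 64 = -64)
a(49, E)*C(2, 3) = -64*(5 - 1*2) = -64*(5 - 2) = -64*3 = -192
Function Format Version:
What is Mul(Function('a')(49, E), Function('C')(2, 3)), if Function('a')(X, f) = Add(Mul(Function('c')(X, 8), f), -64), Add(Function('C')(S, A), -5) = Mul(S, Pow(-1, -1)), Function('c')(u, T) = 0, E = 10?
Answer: -192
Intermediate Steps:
Function('C')(S, A) = Add(5, Mul(-1, S)) (Function('C')(S, A) = Add(5, Mul(S, Pow(-1, -1))) = Add(5, Mul(S, -1)) = Add(5, Mul(-1, S)))
Function('a')(X, f) = -64 (Function('a')(X, f) = Add(Mul(0, f), -64) = Add(0, -64) = -64)
Mul(Function('a')(49, E), Function('C')(2, 3)) = Mul(-64, Add(5, Mul(-1, 2))) = Mul(-64, Add(5, -2)) = Mul(-64, 3) = -192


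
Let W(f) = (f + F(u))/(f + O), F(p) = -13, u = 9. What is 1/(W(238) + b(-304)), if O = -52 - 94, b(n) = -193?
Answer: -92/17531 ≈ -0.0052478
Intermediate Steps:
O = -146
W(f) = (-13 + f)/(-146 + f) (W(f) = (f - 13)/(f - 146) = (-13 + f)/(-146 + f))
1/(W(238) + b(-304)) = 1/((-13 + 238)/(-146 + 238) - 193) = 1/(225/92 - 193) = 1/(-17531/92) = -92/17531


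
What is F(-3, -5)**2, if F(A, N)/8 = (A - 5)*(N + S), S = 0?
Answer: 102400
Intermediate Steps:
F(A, N) = 8*N*(-5 + A) (F(A, N) = 8*((A - 5)*(N + 0)) = 8*((-5 + A)*N) = 8*(N*(-5 + A)) = 8*N*(-5 + A))
F(-3, -5)**2 = (8*(-5)*(-5 - 3))**2 = (8*(-5)*(-8))**2 = 320**2 = 102400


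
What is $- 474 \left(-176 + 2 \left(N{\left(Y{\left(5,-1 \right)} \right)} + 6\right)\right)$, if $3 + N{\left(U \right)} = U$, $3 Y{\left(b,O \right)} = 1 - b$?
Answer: $81844$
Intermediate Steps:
$Y{\left(b,O \right)} = \frac{1}{3} - \frac{b}{3}$ ($Y{\left(b,O \right)} = \frac{1 - b}{3} = \frac{1}{3} - \frac{b}{3}$)
$N{\left(U \right)} = -3 + U$
$- 474 \left(-176 + 2 \left(N{\left(Y{\left(5,-1 \right)} \right)} + 6\right)\right) = - 474 \left(-176 + 2 \left(\left(-3 + \left(\frac{1}{3} - \frac{5}{3}\right)\right) + 6\right)\right) = - 474 \left(-176 + 2 \left(\left(-3 - \frac{4}{3}\right) + 6\right)\right) = - 474 \left(-176 + 2 \left(- \frac{13}{3} + 6\right)\right) = - 474 \left(-176 + 2 \cdot \frac{5}{3}\right) = - 474 \left(-176 + \frac{10}{3}\right) = \left(-474\right) \left(- \frac{518}{3}\right) = 81844$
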